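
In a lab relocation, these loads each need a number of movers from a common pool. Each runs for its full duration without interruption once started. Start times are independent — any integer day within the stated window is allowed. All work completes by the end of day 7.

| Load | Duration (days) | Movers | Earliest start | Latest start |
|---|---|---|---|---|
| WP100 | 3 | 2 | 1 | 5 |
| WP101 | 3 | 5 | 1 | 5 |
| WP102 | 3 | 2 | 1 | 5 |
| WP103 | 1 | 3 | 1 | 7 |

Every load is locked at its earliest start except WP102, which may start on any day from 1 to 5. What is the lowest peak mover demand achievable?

10

WP102@1: d1:12  d2:9  d3:9  d4:0  d5:0  d6:0  d7:0 → peak 12
WP102@2: d1:10  d2:9  d3:9  d4:2  d5:0  d6:0  d7:0 → peak 10
WP102@3: d1:10  d2:7  d3:9  d4:2  d5:2  d6:0  d7:0 → peak 10
WP102@4: d1:10  d2:7  d3:7  d4:2  d5:2  d6:2  d7:0 → peak 10
WP102@5: d1:10  d2:7  d3:7  d4:0  d5:2  d6:2  d7:2 → peak 10
Best is WP102@2, peak 10.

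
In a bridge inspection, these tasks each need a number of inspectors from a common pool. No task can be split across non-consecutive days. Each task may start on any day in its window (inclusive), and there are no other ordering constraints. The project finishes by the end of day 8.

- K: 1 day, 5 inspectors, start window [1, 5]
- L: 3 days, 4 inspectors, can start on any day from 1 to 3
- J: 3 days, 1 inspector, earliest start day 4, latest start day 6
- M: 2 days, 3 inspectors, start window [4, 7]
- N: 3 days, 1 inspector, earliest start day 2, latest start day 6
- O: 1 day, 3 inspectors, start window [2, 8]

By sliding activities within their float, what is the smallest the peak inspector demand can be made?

5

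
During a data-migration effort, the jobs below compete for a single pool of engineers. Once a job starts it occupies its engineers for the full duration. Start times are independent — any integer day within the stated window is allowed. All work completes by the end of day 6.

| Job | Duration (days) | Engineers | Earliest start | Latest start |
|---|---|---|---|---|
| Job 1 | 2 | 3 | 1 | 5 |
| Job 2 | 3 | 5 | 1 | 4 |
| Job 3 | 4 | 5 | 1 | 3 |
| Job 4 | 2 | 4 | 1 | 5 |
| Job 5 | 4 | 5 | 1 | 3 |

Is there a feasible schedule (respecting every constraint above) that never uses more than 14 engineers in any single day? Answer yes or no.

no

The minimum achievable peak is 15; 14 < 15, so no feasible schedule stays within the cap.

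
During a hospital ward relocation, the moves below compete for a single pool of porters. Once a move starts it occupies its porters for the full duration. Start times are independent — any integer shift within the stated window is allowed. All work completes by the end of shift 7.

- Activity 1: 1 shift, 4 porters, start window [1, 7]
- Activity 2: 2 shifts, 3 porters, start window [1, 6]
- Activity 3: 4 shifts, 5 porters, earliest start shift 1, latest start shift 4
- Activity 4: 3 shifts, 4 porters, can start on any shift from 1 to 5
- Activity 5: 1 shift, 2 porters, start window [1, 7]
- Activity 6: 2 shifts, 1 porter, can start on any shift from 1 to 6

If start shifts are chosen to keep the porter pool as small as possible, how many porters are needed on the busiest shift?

8

Early-start (Activity 1@1, Activity 2@1, Activity 3@1, Activity 4@1, Activity 5@1, Activity 6@1) gives peak 19: s1:19  s2:13  s3:9  s4:5  s5:0  s6:0  s7:0.
Shift Activity 2→2, Activity 3→4, Activity 5→4, Activity 6→2.
Schedule Activity 1@1, Activity 2@2, Activity 3@4, Activity 4@1, Activity 5@4, Activity 6@2: s1:8  s2:8  s3:8  s4:7  s5:5  s6:5  s7:5 — peak 8.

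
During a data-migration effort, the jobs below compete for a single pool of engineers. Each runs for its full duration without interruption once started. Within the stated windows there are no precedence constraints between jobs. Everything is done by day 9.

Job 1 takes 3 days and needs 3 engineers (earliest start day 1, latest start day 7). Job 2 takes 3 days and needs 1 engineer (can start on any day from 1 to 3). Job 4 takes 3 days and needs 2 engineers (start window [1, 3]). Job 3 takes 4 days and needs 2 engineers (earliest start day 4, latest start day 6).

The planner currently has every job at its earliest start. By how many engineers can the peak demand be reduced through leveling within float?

Early-start peak: d1:6  d2:6  d3:6  d4:2  d5:2  d6:2  d7:2  d8:0  d9:0 ⇒ 6.
Leveled (Job 1@4, Job 2@1, Job 4@1, Job 3@4): d1:3  d2:3  d3:3  d4:5  d5:5  d6:5  d7:2  d8:0  d9:0 ⇒ 5.
Reduction 6 − 5 = 1.

1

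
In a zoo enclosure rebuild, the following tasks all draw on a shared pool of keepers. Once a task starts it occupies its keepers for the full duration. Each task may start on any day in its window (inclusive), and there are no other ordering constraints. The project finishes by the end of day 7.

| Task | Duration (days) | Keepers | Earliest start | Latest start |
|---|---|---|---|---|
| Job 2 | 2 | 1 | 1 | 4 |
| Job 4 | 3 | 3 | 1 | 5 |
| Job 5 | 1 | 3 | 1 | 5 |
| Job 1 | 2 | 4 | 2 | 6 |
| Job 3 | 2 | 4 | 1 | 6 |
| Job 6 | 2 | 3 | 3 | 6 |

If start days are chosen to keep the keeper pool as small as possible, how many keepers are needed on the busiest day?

6

Early-start (Job 2@1, Job 4@1, Job 5@1, Job 1@2, Job 3@1, Job 6@3) gives peak 12: d1:11  d2:12  d3:10  d4:3  d5:0  d6:0  d7:0.
Shift Job 4→3, Job 5→3, Job 1→6, Job 6→4.
Schedule Job 2@1, Job 4@3, Job 5@3, Job 1@6, Job 3@1, Job 6@4: d1:5  d2:5  d3:6  d4:6  d5:6  d6:4  d7:4 — peak 6.
Total keeper-days = 36 over 7 days ⇒ peak ≥ ⌈36/7⌉ = 6, so 6 is optimal.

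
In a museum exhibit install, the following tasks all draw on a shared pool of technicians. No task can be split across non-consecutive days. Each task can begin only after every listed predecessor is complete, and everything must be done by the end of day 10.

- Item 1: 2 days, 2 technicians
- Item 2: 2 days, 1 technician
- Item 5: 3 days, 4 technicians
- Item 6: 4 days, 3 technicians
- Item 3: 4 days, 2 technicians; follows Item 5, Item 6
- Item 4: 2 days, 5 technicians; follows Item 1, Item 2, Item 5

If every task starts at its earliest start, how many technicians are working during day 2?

At early start, day 2 has: Item 1, Item 2, Item 5, Item 6.
Demand: 2 + 1 + 4 + 3 = 10.

10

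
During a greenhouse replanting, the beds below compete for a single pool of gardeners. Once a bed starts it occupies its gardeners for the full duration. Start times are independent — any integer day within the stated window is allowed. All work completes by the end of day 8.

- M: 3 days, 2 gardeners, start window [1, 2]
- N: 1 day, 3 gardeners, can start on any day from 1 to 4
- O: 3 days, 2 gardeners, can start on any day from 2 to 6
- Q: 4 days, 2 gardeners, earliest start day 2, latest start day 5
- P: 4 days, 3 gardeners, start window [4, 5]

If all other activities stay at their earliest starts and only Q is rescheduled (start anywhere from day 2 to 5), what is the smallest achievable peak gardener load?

5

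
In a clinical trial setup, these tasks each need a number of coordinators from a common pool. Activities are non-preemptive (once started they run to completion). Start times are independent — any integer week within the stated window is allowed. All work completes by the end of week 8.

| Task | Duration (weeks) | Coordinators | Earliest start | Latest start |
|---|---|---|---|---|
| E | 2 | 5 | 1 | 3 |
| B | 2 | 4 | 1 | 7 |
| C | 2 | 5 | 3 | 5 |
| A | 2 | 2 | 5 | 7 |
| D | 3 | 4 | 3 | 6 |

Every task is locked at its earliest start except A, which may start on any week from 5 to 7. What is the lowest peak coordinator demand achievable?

9

A@5: w1:9  w2:9  w3:9  w4:9  w5:6  w6:2  w7:0  w8:0 → peak 9
A@6: w1:9  w2:9  w3:9  w4:9  w5:4  w6:2  w7:2  w8:0 → peak 9
A@7: w1:9  w2:9  w3:9  w4:9  w5:4  w6:0  w7:2  w8:2 → peak 9
Best is A@5, peak 9.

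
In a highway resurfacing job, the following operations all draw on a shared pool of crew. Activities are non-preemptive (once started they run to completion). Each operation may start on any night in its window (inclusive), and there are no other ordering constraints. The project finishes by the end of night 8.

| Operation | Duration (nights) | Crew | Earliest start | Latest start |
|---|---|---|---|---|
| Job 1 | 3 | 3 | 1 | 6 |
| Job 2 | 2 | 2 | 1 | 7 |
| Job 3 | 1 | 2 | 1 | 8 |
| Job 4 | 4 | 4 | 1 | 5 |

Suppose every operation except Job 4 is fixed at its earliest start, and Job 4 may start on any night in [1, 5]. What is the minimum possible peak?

Job 4@1: n1:11  n2:9  n3:7  n4:4  n5:0  n6:0  n7:0  n8:0 → peak 11
Job 4@2: n1:7  n2:9  n3:7  n4:4  n5:4  n6:0  n7:0  n8:0 → peak 9
Job 4@3: n1:7  n2:5  n3:7  n4:4  n5:4  n6:4  n7:0  n8:0 → peak 7
Job 4@4: n1:7  n2:5  n3:3  n4:4  n5:4  n6:4  n7:4  n8:0 → peak 7
Job 4@5: n1:7  n2:5  n3:3  n4:0  n5:4  n6:4  n7:4  n8:4 → peak 7
Best is Job 4@3, peak 7.

7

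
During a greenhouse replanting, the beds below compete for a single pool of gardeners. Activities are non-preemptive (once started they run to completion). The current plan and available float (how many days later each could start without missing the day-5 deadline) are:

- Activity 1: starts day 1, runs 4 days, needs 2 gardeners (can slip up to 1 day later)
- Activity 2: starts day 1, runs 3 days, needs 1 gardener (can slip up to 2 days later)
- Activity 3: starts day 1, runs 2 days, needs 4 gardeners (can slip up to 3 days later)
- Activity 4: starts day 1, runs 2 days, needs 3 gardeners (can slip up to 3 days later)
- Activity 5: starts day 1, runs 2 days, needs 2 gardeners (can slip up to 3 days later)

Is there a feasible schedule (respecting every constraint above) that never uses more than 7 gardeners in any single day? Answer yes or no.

Schedule Activity 1@1, Activity 2@1, Activity 3@1, Activity 4@3, Activity 5@4: d1:7  d2:7  d3:6  d4:7  d5:2 — peak 7 ≤ 7.

yes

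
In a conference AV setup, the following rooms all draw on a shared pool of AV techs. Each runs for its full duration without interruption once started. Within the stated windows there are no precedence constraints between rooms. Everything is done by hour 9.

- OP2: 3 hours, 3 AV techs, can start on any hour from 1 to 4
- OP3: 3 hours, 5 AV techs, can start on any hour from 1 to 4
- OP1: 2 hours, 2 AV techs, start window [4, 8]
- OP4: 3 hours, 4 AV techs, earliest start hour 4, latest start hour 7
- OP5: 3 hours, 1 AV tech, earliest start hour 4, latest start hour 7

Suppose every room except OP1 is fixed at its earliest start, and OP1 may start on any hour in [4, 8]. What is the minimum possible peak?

8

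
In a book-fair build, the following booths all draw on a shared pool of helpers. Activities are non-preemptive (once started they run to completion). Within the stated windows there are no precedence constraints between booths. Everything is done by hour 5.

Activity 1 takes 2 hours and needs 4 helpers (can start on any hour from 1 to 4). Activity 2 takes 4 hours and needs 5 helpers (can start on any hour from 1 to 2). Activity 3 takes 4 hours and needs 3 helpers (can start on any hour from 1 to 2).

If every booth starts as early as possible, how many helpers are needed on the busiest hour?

Early-start schedule: Activity 1@1, Activity 2@1, Activity 3@1.
Load per hour: hour 1: 12, hour 2: 12, hour 3: 8, hour 4: 8, hour 5: 0.
Peak is 12.

12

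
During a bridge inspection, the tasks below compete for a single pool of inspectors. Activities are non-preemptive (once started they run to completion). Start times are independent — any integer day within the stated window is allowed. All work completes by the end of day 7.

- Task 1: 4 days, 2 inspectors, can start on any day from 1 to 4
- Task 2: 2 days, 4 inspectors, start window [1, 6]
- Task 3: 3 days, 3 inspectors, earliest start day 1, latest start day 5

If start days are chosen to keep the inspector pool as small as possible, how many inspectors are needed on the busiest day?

Early-start (Task 1@1, Task 2@1, Task 3@1) gives peak 9: d1:9  d2:9  d3:5  d4:2  d5:0  d6:0  d7:0.
Shift Task 2→5.
Schedule Task 1@1, Task 2@5, Task 3@1: d1:5  d2:5  d3:5  d4:2  d5:4  d6:4  d7:0 — peak 5.

5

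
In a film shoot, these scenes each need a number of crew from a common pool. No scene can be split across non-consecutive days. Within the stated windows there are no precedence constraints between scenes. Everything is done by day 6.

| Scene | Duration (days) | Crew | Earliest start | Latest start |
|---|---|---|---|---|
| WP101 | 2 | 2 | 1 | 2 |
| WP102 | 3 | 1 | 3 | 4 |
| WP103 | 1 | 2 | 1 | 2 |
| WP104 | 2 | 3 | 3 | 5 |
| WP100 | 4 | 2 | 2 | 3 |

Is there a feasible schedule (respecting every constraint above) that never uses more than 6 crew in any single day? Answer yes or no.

Schedule WP101@1, WP102@3, WP103@1, WP104@3, WP100@2: d1:4  d2:4  d3:6  d4:6  d5:3  d6:0 — peak 6 ≤ 6.

yes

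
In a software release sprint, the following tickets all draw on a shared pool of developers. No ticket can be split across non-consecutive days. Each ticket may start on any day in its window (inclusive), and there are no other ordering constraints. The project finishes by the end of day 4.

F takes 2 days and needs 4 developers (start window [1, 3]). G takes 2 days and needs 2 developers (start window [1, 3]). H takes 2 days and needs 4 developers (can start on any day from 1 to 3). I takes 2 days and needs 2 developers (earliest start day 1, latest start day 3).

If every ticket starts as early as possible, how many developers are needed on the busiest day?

12

Early-start schedule: F@1, G@1, H@1, I@1.
Load per day: day 1: 12, day 2: 12, day 3: 0, day 4: 0.
Peak is 12.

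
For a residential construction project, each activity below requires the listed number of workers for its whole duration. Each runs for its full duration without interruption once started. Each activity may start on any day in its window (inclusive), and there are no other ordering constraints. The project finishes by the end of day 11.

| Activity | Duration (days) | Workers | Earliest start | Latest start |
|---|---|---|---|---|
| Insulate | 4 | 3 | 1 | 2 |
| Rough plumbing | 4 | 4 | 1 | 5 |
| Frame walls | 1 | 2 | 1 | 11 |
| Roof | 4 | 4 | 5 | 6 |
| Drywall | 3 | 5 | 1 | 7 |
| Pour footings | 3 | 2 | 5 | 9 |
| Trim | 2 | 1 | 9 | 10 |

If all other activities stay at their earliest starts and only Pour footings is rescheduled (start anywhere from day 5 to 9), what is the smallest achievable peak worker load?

Pour footings@5: d1:14  d2:12  d3:12  d4:7  d5:6  d6:6  d7:6  d8:4  d9:1  d10:1  d11:0 → peak 14
Pour footings@6: d1:14  d2:12  d3:12  d4:7  d5:4  d6:6  d7:6  d8:6  d9:1  d10:1  d11:0 → peak 14
Pour footings@7: d1:14  d2:12  d3:12  d4:7  d5:4  d6:4  d7:6  d8:6  d9:3  d10:1  d11:0 → peak 14
Pour footings@8: d1:14  d2:12  d3:12  d4:7  d5:4  d6:4  d7:4  d8:6  d9:3  d10:3  d11:0 → peak 14
Pour footings@9: d1:14  d2:12  d3:12  d4:7  d5:4  d6:4  d7:4  d8:4  d9:3  d10:3  d11:2 → peak 14
Best is Pour footings@5, peak 14.

14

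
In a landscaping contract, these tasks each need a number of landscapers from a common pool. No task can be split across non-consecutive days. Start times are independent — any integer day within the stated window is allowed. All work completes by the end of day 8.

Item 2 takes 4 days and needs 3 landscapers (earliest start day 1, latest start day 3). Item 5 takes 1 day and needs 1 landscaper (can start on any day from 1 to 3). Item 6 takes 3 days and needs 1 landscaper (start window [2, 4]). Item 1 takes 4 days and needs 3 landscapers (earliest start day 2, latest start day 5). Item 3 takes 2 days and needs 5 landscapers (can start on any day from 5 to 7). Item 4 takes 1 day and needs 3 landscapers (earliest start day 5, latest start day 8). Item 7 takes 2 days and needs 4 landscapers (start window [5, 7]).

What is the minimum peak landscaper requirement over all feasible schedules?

7

Early-start (Item 2@1, Item 5@1, Item 6@2, Item 1@2, Item 3@5, Item 4@5, Item 7@5) gives peak 15: d1:4  d2:7  d3:7  d4:7  d5:15  d6:9  d7:0  d8:0.
Shift Item 3→7, Item 4→6.
Schedule Item 2@1, Item 5@1, Item 6@2, Item 1@2, Item 3@7, Item 4@6, Item 7@5: d1:4  d2:7  d3:7  d4:7  d5:7  d6:7  d7:5  d8:5 — peak 7.
Total landscaper-days = 49 over 8 days ⇒ peak ≥ ⌈49/8⌉ = 7, so 7 is optimal.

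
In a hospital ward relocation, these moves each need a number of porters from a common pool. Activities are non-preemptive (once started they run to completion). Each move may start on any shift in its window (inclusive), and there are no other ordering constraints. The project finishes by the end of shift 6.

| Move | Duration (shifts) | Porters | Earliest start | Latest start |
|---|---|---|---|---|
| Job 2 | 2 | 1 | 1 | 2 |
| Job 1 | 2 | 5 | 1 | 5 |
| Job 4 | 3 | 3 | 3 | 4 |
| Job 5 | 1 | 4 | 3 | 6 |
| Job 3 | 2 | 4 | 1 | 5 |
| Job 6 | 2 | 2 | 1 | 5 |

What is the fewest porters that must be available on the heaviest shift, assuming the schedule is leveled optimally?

Early-start (Job 2@1, Job 1@1, Job 4@3, Job 5@3, Job 3@1, Job 6@1) gives peak 12: s1:12  s2:12  s3:7  s4:3  s5:3  s6:0.
Shift Job 5→6, Job 3→3, Job 6→5.
Schedule Job 2@1, Job 1@1, Job 4@3, Job 5@6, Job 3@3, Job 6@5: s1:6  s2:6  s3:7  s4:7  s5:5  s6:6 — peak 7.
Total porter-shifts = 37 over 6 shifts ⇒ peak ≥ ⌈37/6⌉ = 7, so 7 is optimal.

7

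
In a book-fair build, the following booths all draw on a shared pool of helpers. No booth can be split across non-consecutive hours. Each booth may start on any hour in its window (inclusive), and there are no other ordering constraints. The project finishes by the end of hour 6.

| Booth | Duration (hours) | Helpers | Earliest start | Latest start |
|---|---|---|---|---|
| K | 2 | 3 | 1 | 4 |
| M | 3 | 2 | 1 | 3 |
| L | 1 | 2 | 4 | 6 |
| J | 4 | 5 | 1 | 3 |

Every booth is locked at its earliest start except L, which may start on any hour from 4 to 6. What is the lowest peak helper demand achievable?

10

L@4: h1:10  h2:10  h3:7  h4:7  h5:0  h6:0 → peak 10
L@5: h1:10  h2:10  h3:7  h4:5  h5:2  h6:0 → peak 10
L@6: h1:10  h2:10  h3:7  h4:5  h5:0  h6:2 → peak 10
Best is L@4, peak 10.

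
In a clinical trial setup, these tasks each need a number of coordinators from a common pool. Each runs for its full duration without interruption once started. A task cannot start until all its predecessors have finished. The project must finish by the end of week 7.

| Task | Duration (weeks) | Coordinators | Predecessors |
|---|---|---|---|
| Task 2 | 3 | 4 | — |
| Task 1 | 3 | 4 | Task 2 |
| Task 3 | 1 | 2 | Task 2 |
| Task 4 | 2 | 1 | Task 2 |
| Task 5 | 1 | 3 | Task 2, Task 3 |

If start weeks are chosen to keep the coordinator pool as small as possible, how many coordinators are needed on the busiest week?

Early-start (Task 2@1, Task 1@4, Task 3@4, Task 4@4, Task 5@5) gives peak 8: w1:4  w2:4  w3:4  w4:7  w5:8  w6:4  w7:0.
Shift Task 4→5, Task 5→7.
Schedule Task 2@1, Task 1@4, Task 3@4, Task 4@5, Task 5@7: w1:4  w2:4  w3:4  w4:6  w5:5  w6:5  w7:3 — peak 6.

6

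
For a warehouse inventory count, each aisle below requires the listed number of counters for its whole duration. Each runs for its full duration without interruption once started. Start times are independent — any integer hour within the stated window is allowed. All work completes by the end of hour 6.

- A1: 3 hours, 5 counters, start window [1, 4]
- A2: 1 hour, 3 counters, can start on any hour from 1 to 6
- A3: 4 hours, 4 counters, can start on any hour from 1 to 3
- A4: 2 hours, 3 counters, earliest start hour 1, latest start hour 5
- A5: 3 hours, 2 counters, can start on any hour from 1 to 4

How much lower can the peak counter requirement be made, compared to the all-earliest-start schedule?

Early-start peak: h1:17  h2:14  h3:11  h4:4  h5:0  h6:0 ⇒ 17.
Leveled (A1@1, A2@1, A3@2, A4@4, A5@4): h1:8  h2:9  h3:9  h4:9  h5:9  h6:2 ⇒ 9.
Reduction 17 − 9 = 8.

8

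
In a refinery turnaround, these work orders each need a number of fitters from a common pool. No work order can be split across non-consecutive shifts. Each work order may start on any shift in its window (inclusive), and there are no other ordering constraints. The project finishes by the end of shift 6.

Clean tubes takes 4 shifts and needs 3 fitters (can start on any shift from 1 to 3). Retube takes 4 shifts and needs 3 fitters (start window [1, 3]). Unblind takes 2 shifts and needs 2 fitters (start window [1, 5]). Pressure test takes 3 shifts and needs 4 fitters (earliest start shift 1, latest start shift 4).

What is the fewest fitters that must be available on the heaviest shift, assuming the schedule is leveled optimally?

10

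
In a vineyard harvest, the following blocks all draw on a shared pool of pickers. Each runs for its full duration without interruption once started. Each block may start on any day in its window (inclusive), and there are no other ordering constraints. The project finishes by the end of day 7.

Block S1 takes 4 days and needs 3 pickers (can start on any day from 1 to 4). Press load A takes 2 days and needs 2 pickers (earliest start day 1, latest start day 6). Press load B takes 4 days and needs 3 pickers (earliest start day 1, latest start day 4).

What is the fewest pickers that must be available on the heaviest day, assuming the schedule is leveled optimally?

Early-start (Block S1@1, Press load A@1, Press load B@1) gives peak 8: d1:8  d2:8  d3:6  d4:6  d5:0  d6:0  d7:0.
Shift Press load B→3.
Schedule Block S1@1, Press load A@1, Press load B@3: d1:5  d2:5  d3:6  d4:6  d5:3  d6:3  d7:0 — peak 6.

6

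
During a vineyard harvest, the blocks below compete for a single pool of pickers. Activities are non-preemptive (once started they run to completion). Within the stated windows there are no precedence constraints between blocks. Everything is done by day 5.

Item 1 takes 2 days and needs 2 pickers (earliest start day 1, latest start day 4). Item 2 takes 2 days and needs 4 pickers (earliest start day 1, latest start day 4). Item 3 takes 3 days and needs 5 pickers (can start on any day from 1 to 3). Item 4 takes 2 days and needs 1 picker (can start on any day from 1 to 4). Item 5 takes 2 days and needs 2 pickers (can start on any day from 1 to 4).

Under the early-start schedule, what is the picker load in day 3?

5

At early start, day 3 has: Item 3.
Demand: 5 = 5.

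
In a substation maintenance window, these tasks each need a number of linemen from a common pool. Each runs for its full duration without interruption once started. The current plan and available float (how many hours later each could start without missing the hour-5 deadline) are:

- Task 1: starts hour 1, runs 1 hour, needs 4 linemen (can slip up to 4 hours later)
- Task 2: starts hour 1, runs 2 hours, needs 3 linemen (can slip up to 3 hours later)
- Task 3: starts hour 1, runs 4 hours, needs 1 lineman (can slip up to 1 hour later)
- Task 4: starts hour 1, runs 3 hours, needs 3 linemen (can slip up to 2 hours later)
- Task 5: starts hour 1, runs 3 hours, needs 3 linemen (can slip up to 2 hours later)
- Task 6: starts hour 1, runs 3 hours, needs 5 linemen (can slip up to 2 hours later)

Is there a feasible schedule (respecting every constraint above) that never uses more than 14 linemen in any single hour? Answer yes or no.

yes

Schedule Task 1@1, Task 2@1, Task 3@1, Task 4@1, Task 5@2, Task 6@3: h1:11  h2:10  h3:12  h4:9  h5:5 — peak 12 ≤ 14.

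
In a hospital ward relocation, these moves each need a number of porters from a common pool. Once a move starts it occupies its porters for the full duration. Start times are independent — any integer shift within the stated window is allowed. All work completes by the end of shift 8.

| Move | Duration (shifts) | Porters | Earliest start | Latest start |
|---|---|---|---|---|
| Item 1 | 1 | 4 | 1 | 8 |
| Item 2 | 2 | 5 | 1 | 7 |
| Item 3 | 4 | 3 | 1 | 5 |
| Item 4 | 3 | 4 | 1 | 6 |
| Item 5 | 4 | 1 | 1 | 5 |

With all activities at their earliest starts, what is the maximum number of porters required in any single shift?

17

Early-start schedule: Item 1@1, Item 2@1, Item 3@1, Item 4@1, Item 5@1.
Load per shift: shift 1: 17, shift 2: 13, shift 3: 8, shift 4: 4, shift 5: 0, shift 6: 0, shift 7: 0, shift 8: 0.
Peak is 17.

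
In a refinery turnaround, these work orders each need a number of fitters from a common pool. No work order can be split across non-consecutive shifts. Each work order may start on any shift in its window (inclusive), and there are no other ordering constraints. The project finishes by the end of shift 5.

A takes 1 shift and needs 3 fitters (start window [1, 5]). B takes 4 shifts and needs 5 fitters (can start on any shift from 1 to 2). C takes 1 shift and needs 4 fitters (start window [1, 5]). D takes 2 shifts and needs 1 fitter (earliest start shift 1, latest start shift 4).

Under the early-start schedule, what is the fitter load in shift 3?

5

At early start, shift 3 has: B.
Demand: 5 = 5.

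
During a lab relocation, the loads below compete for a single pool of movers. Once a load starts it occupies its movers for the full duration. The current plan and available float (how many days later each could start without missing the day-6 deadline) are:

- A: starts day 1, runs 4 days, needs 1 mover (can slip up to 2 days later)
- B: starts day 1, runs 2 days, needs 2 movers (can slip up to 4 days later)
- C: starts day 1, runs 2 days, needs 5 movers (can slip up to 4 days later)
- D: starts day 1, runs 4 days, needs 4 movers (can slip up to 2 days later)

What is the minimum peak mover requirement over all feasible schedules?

6

Early-start (A@1, B@1, C@1, D@1) gives peak 12: d1:12  d2:12  d3:5  d4:5  d5:0  d6:0.
Shift B→5, D→3.
Schedule A@1, B@5, C@1, D@3: d1:6  d2:6  d3:5  d4:5  d5:6  d6:6 — peak 6.
Total mover-days = 34 over 6 days ⇒ peak ≥ ⌈34/6⌉ = 6, so 6 is optimal.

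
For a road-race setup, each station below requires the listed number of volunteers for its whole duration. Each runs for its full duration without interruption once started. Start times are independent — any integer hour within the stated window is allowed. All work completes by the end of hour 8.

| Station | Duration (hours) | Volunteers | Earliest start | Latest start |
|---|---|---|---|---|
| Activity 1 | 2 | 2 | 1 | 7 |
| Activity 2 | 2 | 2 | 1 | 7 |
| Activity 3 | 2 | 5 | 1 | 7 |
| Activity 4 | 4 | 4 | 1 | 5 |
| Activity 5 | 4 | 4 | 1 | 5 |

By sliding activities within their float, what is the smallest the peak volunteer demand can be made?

Early-start (Activity 1@1, Activity 2@1, Activity 3@1, Activity 4@1, Activity 5@1) gives peak 17: h1:17  h2:17  h3:8  h4:8  h5:0  h6:0  h7:0  h8:0.
Shift Activity 3→3, Activity 4→5, Activity 5→5.
Schedule Activity 1@1, Activity 2@1, Activity 3@3, Activity 4@5, Activity 5@5: h1:4  h2:4  h3:5  h4:5  h5:8  h6:8  h7:8  h8:8 — peak 8.

8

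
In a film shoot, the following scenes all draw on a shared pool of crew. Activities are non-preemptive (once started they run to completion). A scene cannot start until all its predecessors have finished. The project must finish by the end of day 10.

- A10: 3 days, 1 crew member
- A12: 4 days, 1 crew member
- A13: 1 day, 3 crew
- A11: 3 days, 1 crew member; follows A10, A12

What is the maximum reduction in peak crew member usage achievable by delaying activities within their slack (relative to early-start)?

Early-start peak: d1:5  d2:2  d3:2  d4:1  d5:1  d6:1  d7:1  d8:0  d9:0  d10:0 ⇒ 5.
Leveled (A10@1, A12@1, A13@5, A11@6): d1:2  d2:2  d3:2  d4:1  d5:3  d6:1  d7:1  d8:1  d9:0  d10:0 ⇒ 3.
Reduction 5 − 3 = 2.

2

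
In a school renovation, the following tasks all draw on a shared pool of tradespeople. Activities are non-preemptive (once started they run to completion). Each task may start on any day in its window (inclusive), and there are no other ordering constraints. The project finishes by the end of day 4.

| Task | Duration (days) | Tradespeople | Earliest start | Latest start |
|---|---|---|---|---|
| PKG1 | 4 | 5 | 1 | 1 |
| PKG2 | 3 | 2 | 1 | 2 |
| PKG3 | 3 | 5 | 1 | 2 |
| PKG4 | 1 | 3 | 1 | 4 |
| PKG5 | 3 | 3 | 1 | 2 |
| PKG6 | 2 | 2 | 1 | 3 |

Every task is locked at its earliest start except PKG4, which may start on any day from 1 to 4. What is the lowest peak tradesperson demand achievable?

17

PKG4@1: d1:20  d2:17  d3:15  d4:5 → peak 20
PKG4@2: d1:17  d2:20  d3:15  d4:5 → peak 20
PKG4@3: d1:17  d2:17  d3:18  d4:5 → peak 18
PKG4@4: d1:17  d2:17  d3:15  d4:8 → peak 17
Best is PKG4@4, peak 17.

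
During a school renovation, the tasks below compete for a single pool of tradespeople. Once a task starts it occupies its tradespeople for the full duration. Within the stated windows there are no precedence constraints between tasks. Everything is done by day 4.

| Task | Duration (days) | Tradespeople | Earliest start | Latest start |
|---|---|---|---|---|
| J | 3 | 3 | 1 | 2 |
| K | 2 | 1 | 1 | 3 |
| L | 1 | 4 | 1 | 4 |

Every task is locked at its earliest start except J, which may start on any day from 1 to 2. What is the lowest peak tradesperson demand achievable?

J@1: d1:8  d2:4  d3:3  d4:0 → peak 8
J@2: d1:5  d2:4  d3:3  d4:3 → peak 5
Best is J@2, peak 5.

5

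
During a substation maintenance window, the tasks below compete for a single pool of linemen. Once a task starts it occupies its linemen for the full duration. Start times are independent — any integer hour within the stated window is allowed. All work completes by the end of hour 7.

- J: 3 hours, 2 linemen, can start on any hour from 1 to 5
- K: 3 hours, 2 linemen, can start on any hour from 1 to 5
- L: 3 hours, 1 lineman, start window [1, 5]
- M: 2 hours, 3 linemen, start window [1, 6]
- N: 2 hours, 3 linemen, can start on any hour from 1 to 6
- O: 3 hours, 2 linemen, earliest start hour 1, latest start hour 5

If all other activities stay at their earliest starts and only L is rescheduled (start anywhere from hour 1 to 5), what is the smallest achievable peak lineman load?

12

L@1: h1:13  h2:13  h3:7  h4:0  h5:0  h6:0  h7:0 → peak 13
L@2: h1:12  h2:13  h3:7  h4:1  h5:0  h6:0  h7:0 → peak 13
L@3: h1:12  h2:12  h3:7  h4:1  h5:1  h6:0  h7:0 → peak 12
L@4: h1:12  h2:12  h3:6  h4:1  h5:1  h6:1  h7:0 → peak 12
L@5: h1:12  h2:12  h3:6  h4:0  h5:1  h6:1  h7:1 → peak 12
Best is L@3, peak 12.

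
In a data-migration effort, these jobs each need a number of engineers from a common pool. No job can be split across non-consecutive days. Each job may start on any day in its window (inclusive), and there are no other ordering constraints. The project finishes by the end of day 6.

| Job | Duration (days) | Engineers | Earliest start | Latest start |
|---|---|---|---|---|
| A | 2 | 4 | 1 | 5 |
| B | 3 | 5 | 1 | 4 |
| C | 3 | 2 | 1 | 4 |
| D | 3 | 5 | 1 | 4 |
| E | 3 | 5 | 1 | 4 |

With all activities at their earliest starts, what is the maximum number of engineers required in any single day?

Early-start schedule: A@1, B@1, C@1, D@1, E@1.
Load per day: day 1: 21, day 2: 21, day 3: 17, day 4: 0, day 5: 0, day 6: 0.
Peak is 21.

21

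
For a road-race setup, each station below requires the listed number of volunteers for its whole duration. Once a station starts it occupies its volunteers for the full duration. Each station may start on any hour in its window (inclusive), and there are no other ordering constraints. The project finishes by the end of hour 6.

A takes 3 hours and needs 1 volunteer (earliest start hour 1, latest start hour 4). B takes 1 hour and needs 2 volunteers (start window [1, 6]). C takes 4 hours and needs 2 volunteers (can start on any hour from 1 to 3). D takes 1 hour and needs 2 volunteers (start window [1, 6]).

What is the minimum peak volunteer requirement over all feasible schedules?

3

Early-start (A@1, B@1, C@1, D@1) gives peak 7: h1:7  h2:3  h3:3  h4:2  h5:0  h6:0.
Shift C→2, D→6.
Schedule A@1, B@1, C@2, D@6: h1:3  h2:3  h3:3  h4:2  h5:2  h6:2 — peak 3.
Total volunteer-hours = 15 over 6 hours ⇒ peak ≥ ⌈15/6⌉ = 3, so 3 is optimal.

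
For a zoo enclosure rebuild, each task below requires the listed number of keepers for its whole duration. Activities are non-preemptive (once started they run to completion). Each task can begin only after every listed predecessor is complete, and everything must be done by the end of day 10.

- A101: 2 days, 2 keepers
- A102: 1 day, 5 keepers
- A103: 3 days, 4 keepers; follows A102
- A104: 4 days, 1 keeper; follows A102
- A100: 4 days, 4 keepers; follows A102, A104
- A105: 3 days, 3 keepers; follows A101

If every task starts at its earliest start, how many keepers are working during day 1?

7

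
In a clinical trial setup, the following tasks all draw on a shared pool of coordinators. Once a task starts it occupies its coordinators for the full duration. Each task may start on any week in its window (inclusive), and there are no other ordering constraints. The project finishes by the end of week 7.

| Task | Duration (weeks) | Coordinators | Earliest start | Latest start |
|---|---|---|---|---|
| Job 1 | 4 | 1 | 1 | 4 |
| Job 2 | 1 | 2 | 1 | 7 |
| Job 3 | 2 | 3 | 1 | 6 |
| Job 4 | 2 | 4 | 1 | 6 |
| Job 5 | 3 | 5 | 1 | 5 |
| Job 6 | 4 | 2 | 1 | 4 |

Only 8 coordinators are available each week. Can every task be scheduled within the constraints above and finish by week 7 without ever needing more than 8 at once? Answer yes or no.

Schedule Job 1@1, Job 2@1, Job 3@1, Job 4@3, Job 5@5, Job 6@2: w1:6  w2:6  w3:7  w4:7  w5:7  w6:5  w7:5 — peak 7 ≤ 8.

yes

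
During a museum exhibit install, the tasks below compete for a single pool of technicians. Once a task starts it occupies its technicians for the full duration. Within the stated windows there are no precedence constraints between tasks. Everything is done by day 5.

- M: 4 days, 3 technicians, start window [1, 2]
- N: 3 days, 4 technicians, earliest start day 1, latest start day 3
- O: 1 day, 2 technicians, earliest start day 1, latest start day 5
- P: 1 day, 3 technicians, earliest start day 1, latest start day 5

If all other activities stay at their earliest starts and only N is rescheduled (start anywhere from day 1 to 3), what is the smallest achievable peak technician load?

N@1: d1:12  d2:7  d3:7  d4:3  d5:0 → peak 12
N@2: d1:8  d2:7  d3:7  d4:7  d5:0 → peak 8
N@3: d1:8  d2:3  d3:7  d4:7  d5:4 → peak 8
Best is N@2, peak 8.

8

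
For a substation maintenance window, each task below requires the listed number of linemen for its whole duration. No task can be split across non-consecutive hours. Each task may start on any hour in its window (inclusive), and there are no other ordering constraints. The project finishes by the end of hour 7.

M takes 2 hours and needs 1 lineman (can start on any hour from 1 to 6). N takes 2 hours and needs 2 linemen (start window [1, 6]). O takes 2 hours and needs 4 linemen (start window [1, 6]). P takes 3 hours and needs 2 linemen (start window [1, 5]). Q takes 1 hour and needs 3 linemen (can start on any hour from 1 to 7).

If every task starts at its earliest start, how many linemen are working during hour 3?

At early start, hour 3 has: P.
Demand: 2 = 2.

2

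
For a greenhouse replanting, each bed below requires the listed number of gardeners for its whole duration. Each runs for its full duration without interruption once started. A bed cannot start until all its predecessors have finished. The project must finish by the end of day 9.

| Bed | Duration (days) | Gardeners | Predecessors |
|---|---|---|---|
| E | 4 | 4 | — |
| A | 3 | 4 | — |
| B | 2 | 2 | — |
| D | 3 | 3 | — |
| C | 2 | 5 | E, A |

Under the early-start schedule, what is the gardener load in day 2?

At early start, day 2 has: E, A, B, D.
Demand: 4 + 4 + 2 + 3 = 13.

13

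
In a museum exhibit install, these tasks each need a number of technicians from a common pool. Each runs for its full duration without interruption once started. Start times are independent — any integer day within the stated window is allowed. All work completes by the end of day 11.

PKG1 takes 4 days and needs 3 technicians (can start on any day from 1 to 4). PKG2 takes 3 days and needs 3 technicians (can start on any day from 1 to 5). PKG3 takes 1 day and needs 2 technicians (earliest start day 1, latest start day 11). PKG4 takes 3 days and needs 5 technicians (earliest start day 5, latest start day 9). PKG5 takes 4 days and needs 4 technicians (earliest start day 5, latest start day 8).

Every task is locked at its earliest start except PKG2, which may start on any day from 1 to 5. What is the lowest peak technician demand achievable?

9

PKG2@1: d1:8  d2:6  d3:6  d4:3  d5:9  d6:9  d7:9  d8:4  d9:0  d10:0  d11:0 → peak 9
PKG2@2: d1:5  d2:6  d3:6  d4:6  d5:9  d6:9  d7:9  d8:4  d9:0  d10:0  d11:0 → peak 9
PKG2@3: d1:5  d2:3  d3:6  d4:6  d5:12  d6:9  d7:9  d8:4  d9:0  d10:0  d11:0 → peak 12
PKG2@4: d1:5  d2:3  d3:3  d4:6  d5:12  d6:12  d7:9  d8:4  d9:0  d10:0  d11:0 → peak 12
PKG2@5: d1:5  d2:3  d3:3  d4:3  d5:12  d6:12  d7:12  d8:4  d9:0  d10:0  d11:0 → peak 12
Best is PKG2@1, peak 9.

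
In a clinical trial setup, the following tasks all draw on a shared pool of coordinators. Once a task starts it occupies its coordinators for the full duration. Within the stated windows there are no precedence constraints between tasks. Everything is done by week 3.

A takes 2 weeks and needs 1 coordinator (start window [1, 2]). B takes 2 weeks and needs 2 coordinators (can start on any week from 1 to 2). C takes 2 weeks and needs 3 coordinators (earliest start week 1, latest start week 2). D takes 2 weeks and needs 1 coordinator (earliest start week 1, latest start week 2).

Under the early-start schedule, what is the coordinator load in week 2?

7

At early start, week 2 has: A, B, C, D.
Demand: 1 + 2 + 3 + 1 = 7.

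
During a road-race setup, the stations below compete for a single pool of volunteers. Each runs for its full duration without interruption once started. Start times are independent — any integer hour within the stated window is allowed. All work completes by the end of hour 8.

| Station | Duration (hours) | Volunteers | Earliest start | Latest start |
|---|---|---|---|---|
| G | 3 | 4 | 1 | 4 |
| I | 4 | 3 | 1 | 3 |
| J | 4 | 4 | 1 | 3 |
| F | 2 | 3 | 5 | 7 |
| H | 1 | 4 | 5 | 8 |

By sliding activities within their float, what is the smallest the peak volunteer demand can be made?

11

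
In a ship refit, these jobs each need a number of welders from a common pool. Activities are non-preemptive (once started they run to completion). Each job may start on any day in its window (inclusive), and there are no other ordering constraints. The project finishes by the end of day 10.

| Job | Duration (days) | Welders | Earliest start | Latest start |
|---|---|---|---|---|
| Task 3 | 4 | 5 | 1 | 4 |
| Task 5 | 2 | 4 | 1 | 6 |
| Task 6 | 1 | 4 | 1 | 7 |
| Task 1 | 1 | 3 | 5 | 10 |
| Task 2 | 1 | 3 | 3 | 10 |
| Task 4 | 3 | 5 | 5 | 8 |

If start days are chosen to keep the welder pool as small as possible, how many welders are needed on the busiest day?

7

Early-start (Task 3@1, Task 5@1, Task 6@1, Task 1@5, Task 2@3, Task 4@5) gives peak 13: d1:13  d2:9  d3:8  d4:5  d5:8  d6:5  d7:5  d8:0  d9:0  d10:0.
Shift Task 5→5, Task 6→7, Task 2→6, Task 4→8.
Schedule Task 3@1, Task 5@5, Task 6@7, Task 1@5, Task 2@6, Task 4@8: d1:5  d2:5  d3:5  d4:5  d5:7  d6:7  d7:4  d8:5  d9:5  d10:5 — peak 7.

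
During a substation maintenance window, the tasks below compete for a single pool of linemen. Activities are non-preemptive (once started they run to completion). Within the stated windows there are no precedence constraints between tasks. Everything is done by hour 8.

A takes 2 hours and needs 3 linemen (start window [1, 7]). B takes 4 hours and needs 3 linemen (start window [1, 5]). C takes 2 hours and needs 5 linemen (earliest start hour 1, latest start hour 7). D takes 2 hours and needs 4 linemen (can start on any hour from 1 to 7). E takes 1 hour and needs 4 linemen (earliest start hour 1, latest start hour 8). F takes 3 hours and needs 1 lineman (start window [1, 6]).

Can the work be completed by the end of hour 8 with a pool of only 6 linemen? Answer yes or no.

no

The minimum achievable peak is 7; 6 < 7, so no feasible schedule stays within the cap.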